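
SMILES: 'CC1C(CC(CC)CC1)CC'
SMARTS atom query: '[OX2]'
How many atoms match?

0

Check the 11 heavy atoms by environment: 11× C (X4) → no.
No environment satisfies the query, so 0 matching atoms.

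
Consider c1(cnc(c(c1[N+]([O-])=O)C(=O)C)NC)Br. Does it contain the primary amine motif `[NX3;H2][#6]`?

No

The pattern [NX3;H2][#6] describes a trivalent nitrogen with two H attached to carbon — a primary amine.
The closest candidate here is a nitro group (-[N+](=O)[O-]), but the nitrogen is [N+] with no H, not NX3H2. No other fragment satisfies the full query, so there is no match.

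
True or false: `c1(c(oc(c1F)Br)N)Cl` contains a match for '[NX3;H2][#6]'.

True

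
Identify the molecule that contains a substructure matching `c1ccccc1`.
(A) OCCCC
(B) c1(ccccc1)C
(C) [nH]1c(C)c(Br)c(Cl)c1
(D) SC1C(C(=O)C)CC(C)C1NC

B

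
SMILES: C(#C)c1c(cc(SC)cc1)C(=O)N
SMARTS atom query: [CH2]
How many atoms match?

The query [CH2] means: aliphatic carbon with exactly two hydrogens.
Check the 13 heavy atoms by environment: 3× c (aromatic, H0) → no; 3× c (aromatic, H1) → no; 1× S (H0) → no; 1× C (H3) → no; 2× C (H0) → no; 1× C (H1) → no; 1× O (H0) → no; 1× N (H2) → no.
No environment satisfies the query, so 0 matching atoms.

0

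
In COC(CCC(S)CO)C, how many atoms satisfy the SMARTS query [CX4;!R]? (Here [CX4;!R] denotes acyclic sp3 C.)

7

The query [CX4;!R] means: aliphatic carbon with four total connections, not in a ring.
Check the 10 heavy atoms by environment: 7× C (X4, acyclic) → match; 2× O (X2, acyclic) → no; 1× S (X2, acyclic) → no.
That gives 7 matching atoms.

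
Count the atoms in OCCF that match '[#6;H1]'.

0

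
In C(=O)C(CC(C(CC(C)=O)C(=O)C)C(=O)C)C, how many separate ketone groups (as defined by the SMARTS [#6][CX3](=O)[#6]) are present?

[#6][CX3](=O)[#6] is the SMARTS for a ketone: a carbonyl carbon (no H) flanked by two carbons.
The molecule carries 3 separate instances of an acetyl/ketone group (-C(=O)CH3) meeting every constraint; each maps to a distinct set of atoms, giving 3 matches.

3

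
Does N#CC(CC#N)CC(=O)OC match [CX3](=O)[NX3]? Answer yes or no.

The pattern [CX3](=O)[NX3] describes a carbonyl carbon bonded to a trivalent nitrogen — an amide.
The closest candidate here is a methyl-ester group (-C(=O)OCH3), but the carbonyl is bonded to O, not to an NX3 nitrogen. No other fragment satisfies the full query, so there is no match.

No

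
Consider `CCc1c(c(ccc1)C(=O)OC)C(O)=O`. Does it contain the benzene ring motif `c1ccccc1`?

Yes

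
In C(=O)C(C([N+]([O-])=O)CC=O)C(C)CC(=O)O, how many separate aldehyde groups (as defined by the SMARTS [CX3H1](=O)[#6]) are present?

[CX3H1](=O)[#6] is the SMARTS for an aldehyde: an sp2 carbon with one H, double-bonded to O and single-bonded to carbon.
The molecule carries 2 separate instances of an aldehyde (-CHO) meeting every constraint; each maps to a distinct set of atoms, giving 2 matches.

2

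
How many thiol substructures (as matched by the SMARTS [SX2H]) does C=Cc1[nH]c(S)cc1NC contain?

1

[SX2H] is the SMARTS for a thiol: an aliphatic sulfur with two connections, one being H.
Exactly one fragment in the molecule meets all constraints, giving 1 match.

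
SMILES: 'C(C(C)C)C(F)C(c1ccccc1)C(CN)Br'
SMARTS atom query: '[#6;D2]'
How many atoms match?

7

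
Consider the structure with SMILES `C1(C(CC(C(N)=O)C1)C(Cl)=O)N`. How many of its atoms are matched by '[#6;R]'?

The query [#6;R] means: carbon that is part of a ring.
Check the 12 heavy atoms by environment: 5× C (in 5-ring) → match; 2× C (acyclic) → no; 2× O (acyclic) → no; 1× Cl (acyclic) → no; 2× N (acyclic) → no.
That gives 5 matching atoms.

5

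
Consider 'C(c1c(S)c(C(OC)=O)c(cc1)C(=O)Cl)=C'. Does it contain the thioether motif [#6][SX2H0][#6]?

No

The pattern [#6][SX2H0][#6] describes an aliphatic sulfur bridging two carbons with no H on the sulfur — a thioether.
The closest candidate here is a thiol (-SH), but the sulfur has H1, not H0 bridging two carbons. No other fragment satisfies the full query, so there is no match.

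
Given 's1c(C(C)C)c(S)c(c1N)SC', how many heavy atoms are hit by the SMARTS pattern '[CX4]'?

4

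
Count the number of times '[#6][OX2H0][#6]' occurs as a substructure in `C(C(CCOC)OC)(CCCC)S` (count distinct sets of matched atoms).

[#6][OX2H0][#6] is the SMARTS for an ether: an aliphatic oxygen bridging two carbons with no H on the oxygen.
The molecule carries 2 separate instances of a methoxy ether (-OCH3) meeting every constraint; each maps to a distinct set of atoms, giving 2 matches.

2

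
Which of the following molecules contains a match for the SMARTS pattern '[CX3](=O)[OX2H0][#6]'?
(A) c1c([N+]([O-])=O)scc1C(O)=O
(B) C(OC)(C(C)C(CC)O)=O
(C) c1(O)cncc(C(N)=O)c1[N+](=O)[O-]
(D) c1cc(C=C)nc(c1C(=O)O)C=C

[CX3](=O)[OX2H0][#6] describes a carbonyl carbon bonded to an oxygen that is itself bonded to carbon (no H on that O) (an ester).
(A) has a carboxylic acid group (-C(=O)OH) but the singly-bonded O carries H (OX2H1, not H0).
(B) contains a methyl-ester group (-C(=O)OCH3), which satisfies every atom and bond constraint.
(C) has a primary amide (-C(=O)NH2) but the carbonyl is bonded to N, not to an O-C linkage.
(D) has a carboxylic acid group (-C(=O)OH) but the singly-bonded O carries H (OX2H1, not H0).
So the answer is (B).

B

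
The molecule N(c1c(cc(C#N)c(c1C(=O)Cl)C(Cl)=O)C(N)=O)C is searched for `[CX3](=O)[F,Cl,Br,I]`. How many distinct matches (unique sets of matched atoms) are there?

2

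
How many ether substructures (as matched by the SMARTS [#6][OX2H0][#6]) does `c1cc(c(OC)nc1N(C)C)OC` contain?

[#6][OX2H0][#6] is the SMARTS for an ether: an aliphatic oxygen bridging two carbons with no H on the oxygen.
The molecule carries 2 separate instances of a methoxy ether (-OCH3) meeting every constraint; each maps to a distinct set of atoms, giving 2 matches.

2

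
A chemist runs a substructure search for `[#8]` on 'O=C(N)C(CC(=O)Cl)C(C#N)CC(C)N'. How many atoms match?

2

The query [#8] means: #8 matches any oxygen atom.
Check the 15 heavy atoms by environment: 9× C → no; 3× N → no; 2× O → match; 1× Cl → no.
That gives 2 matching atoms.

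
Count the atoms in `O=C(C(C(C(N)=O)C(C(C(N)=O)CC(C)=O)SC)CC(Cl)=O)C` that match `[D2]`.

3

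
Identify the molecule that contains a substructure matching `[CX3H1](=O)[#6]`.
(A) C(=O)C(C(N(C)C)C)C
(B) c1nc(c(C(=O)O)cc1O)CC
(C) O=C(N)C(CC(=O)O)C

[CX3H1](=O)[#6] describes an sp2 carbon with one H, double-bonded to O and single-bonded to carbon (an aldehyde).
(A) contains an aldehyde (-CHO), which satisfies every atom and bond constraint.
(B) has a carboxylic acid group (-C(=O)OH) but the carbonyl carbon has H0 and is bonded to O, not H1.
(C) has a carboxylic acid group (-C(=O)OH) but the carbonyl carbon has H0 and is bonded to O, not H1.
So the answer is (A).

A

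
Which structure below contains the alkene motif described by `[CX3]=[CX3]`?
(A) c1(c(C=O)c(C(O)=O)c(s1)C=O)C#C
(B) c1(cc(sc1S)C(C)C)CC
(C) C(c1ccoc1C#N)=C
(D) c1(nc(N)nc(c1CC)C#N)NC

C

[CX3]=[CX3] describes a non-aromatic C=C double bond between two sp2 carbons (an alkene).
(A) has an ethynyl group (-C#CH) but the C-C bond is a triple bond, not a double bond.
(B) has an ethyl group (-CH2CH3) but its C-C bond is a single bond between CX4 carbons, not CX3=CX3.
(C) contains a vinyl group (-CH=CH2), which satisfies every atom and bond constraint.
(D) has an ethyl group (-CH2CH3) but its C-C bond is a single bond between CX4 carbons, not CX3=CX3.
So the answer is (C).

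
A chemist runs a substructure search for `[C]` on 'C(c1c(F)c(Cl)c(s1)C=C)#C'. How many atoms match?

4

Check the 11 heavy atoms by environment: 1× s (aromatic) → no; 4× c (aromatic) → no; 4× C → match; 1× Cl → no; 1× F → no.
That gives 4 matching atoms.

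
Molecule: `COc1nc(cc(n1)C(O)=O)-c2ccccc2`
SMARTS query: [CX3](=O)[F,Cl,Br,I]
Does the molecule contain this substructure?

No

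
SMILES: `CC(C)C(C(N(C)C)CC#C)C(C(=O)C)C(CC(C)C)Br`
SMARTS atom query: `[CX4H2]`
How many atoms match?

The query [CX4H2] means: sp3 carbon (X4) with exactly two hydrogens.
Check the 21 heavy atoms by environment: 2× C (H2, X4) → match; 6× C (H1, X4) → no; 1× Br (H0, X1) → no; 7× C (H3, X4) → no; 1× C (H0, X2) → no; 1× C (H1, X2) → no; 1× C (H0, X3) → no; 1× O (H0, X1) → no; 1× N (H0, X3) → no.
That gives 2 matching atoms.

2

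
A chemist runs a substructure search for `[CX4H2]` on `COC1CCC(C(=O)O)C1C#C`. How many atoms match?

2

The query [CX4H2] means: sp3 carbon (X4) with exactly two hydrogens.
Check the 12 heavy atoms by environment: 2× C (H2, X4) → match; 3× C (H1, X4) → no; 1× C (H0, X3) → no; 1× O (H0, X1) → no; 1× O (H1, X2) → no; 1× O (H0, X2) → no; 1× C (H3, X4) → no; 1× C (H0, X2) → no; 1× C (H1, X2) → no.
That gives 2 matching atoms.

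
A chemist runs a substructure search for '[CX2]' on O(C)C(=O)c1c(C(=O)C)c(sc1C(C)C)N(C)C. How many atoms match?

The query [CX2] means: C with X2: aliphatic carbon with exactly 2 total connections.
Check the 18 heavy atoms by environment: 1× s (aromatic, X2) → no; 4× c (aromatic, X3) → no; 1× N (X3) → no; 7× C (X4) → no; 2× C (X3) → no; 2× O (X1) → no; 1× O (X2) → no.
No environment satisfies the query, so 0 matching atoms.

0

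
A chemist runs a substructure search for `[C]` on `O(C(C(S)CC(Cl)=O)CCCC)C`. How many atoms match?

The query [C] means: uppercase C matches aliphatic (non-aromatic) carbon only.
Check the 13 heavy atoms by environment: 9× C → match; 2× O → no; 1× S → no; 1× Cl → no.
That gives 9 matching atoms.

9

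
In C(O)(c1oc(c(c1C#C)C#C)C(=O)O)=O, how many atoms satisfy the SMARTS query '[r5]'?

5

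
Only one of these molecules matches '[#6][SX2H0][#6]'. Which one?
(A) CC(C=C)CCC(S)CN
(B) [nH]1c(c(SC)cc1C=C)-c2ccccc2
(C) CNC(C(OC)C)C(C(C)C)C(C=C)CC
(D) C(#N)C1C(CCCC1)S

B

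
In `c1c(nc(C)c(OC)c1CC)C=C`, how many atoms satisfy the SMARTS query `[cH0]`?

4

The query [cH0] means: aromatic carbon with no attached hydrogen (substituted or ring-fusion).
Check the 13 heavy atoms by environment: 1× n (aromatic, H0) → no; 4× c (aromatic, H0) → match; 1× c (aromatic, H1) → no; 2× C (H2) → no; 3× C (H3) → no; 1× O (H0) → no; 1× C (H1) → no.
That gives 4 matching atoms.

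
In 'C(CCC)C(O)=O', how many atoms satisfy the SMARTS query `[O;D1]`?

2

The query [O;D1] means: aliphatic oxygen bonded to exactly one heavy atom.
Check the 7 heavy atoms by environment: 3× C (D2) → no; 1× C (D3) → no; 2× O (D1) → match; 1× C (D1) → no.
That gives 2 matching atoms.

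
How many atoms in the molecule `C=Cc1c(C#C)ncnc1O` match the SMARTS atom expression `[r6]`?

Check the 11 heavy atoms by environment: 2× n (aromatic, in 6-ring) → match; 4× c (aromatic, in 6-ring) → match; 4× C (acyclic) → no; 1× O (acyclic) → no.
Summing the matching environments: 2 + 4 = 6 matching atoms.

6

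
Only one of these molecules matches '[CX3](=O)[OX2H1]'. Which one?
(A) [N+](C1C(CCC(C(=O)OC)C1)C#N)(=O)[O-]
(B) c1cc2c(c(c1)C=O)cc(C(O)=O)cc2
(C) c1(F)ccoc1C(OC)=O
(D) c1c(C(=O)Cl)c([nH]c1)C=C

[CX3](=O)[OX2H1] describes an sp2 carbon double-bonded to O and single-bonded to an -OH oxygen (a carboxylic acid).
(A) has a methyl-ester group (-C(=O)OCH3) but the singly-bonded O has no H (OX2H0, not OX2H1).
(B) contains a carboxylic acid group (-C(=O)OH), which satisfies every atom and bond constraint.
(C) has a methyl-ester group (-C(=O)OCH3) but the singly-bonded O has no H (OX2H0, not OX2H1).
(D) has an acyl chloride (-C(=O)Cl) but the carbonyl is bonded to Cl, not to an -OH oxygen.
So the answer is (B).

B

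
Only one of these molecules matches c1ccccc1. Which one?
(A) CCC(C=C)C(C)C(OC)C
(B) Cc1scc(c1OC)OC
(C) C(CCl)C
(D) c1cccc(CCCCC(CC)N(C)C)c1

D

c1ccccc1 describes six aromatic carbons in a ring (a benzene ring).
(A) has a methyl group (-CH3) but no six-membered all-carbon aromatic ring is present.
(B) has a methyl group (-CH3) but no six-membered all-carbon aromatic ring is present.
(C) has a methyl group (-CH3) but no six-membered all-carbon aromatic ring is present.
(D) contains a phenyl ring, which satisfies every atom and bond constraint.
So the answer is (D).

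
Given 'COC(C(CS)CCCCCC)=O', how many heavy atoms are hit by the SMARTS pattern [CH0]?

1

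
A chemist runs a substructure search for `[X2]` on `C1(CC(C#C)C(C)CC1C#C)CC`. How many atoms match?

4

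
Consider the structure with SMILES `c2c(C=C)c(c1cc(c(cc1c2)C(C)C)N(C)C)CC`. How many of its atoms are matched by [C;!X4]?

2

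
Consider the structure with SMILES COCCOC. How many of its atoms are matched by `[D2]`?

The query [D2] means: atom with exactly two heavy-atom neighbours.
Check the 6 heavy atoms by environment: 2× C (D2) → match; 2× O (D2) → match; 2× C (D1) → no.
Summing the matching environments: 2 + 2 = 4 matching atoms.

4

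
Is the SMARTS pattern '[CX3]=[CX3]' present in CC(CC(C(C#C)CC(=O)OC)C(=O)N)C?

The pattern [CX3]=[CX3] describes a non-aromatic C=C double bond between two sp2 carbons — an alkene.
The closest candidate here is an ethynyl group (-C#CH), but the C-C bond is a triple bond, not a double bond. No other fragment satisfies the full query, so there is no match.

No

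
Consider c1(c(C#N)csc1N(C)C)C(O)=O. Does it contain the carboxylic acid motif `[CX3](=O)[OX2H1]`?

The pattern [CX3](=O)[OX2H1] describes an sp2 carbon double-bonded to O and single-bonded to an -OH oxygen — a carboxylic acid.
The molecule carries a carboxylic acid group (-C(=O)OH), whose atoms satisfy every constraint of the query, so the pattern matches.

Yes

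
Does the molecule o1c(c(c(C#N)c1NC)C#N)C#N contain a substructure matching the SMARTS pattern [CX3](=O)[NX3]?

The pattern [CX3](=O)[NX3] describes a carbonyl carbon bonded to a trivalent nitrogen — an amide.
The closest candidate here is a nitrile (-C#N), but the nitrile N is NX1 (triple-bonded), not NX3. No other fragment satisfies the full query, so there is no match.

No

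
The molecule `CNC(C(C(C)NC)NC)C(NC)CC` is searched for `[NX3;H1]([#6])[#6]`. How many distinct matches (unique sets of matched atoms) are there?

[NX3;H1]([#6])[#6] is the SMARTS for a secondary amine: a trivalent nitrogen with one H, bonded to two carbons.
The molecule carries 4 separate instances of an N-methylamino group (-NHCH3) meeting every constraint; each maps to a distinct set of atoms, giving 4 matches.

4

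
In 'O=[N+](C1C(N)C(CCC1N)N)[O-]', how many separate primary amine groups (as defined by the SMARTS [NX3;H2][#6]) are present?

3

[NX3;H2][#6] is the SMARTS for a primary amine: a trivalent nitrogen with two H attached to carbon.
The molecule carries 3 separate instances of a primary amino group (-NH2) meeting every constraint; each maps to a distinct set of atoms, giving 3 matches.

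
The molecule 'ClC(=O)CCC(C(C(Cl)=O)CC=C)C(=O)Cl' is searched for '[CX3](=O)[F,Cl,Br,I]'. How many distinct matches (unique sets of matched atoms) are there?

3

[CX3](=O)[F,Cl,Br,I] is the SMARTS for an acyl halide: a carbonyl carbon bonded to a halogen.
The molecule carries 3 separate instances of an acyl chloride (-C(=O)Cl) meeting every constraint; each maps to a distinct set of atoms, giving 3 matches.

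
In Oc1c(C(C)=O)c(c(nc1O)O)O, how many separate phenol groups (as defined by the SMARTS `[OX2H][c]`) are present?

4

[OX2H][c] is the SMARTS for a phenol: a hydroxyl oxygen attached to an aromatic carbon.
The molecule carries 4 separate instances of a hydroxyl group (-OH) meeting every constraint; each maps to a distinct set of atoms, giving 4 matches.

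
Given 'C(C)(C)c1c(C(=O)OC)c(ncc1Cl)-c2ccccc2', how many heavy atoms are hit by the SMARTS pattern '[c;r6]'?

11

Check the 20 heavy atoms by environment: 1× n (aromatic, in 6-ring) → no; 11× c (aromatic, in 6-ring) → match; 5× C (acyclic) → no; 2× O (acyclic) → no; 1× Cl (acyclic) → no.
That gives 11 matching atoms.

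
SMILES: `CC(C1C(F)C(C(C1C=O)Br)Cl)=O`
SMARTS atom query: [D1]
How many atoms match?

6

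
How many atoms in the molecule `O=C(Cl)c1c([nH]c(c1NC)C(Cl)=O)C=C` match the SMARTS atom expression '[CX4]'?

The query [CX4] means: C with X4: aliphatic carbon with exactly 4 total connections (bonds + H).
Check the 15 heavy atoms by environment: 1× n (aromatic, X3) → no; 4× c (aromatic, X3) → no; 4× C (X3) → no; 2× O (X1) → no; 2× Cl (X1) → no; 1× N (X3) → no; 1× C (X4) → match.
That gives 1 matching atom.

1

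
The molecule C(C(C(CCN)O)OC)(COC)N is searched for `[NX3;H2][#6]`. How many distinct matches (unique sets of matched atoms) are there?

2

[NX3;H2][#6] is the SMARTS for a primary amine: a trivalent nitrogen with two H attached to carbon.
The molecule carries 2 separate instances of a primary amino group (-NH2) meeting every constraint; each maps to a distinct set of atoms, giving 2 matches.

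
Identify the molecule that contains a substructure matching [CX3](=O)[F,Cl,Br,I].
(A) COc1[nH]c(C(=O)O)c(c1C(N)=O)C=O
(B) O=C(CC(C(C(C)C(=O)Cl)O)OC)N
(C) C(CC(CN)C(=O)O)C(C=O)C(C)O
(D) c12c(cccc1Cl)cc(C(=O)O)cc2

B

[CX3](=O)[F,Cl,Br,I] describes a carbonyl carbon bonded to a halogen (an acyl halide).
(A) has a carboxylic acid group (-C(=O)OH) but the carbonyl is bonded to -OH, not to a halogen.
(B) contains an acyl chloride (-C(=O)Cl), which satisfies every atom and bond constraint.
(C) has a carboxylic acid group (-C(=O)OH) but the carbonyl is bonded to -OH, not to a halogen.
(D) has a carboxylic acid group (-C(=O)OH) but the carbonyl is bonded to -OH, not to a halogen.
So the answer is (B).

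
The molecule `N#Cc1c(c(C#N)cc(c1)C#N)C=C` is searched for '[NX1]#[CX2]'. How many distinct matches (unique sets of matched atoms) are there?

3

[NX1]#[CX2] is the SMARTS for a nitrile: a nitrogen triple-bonded to a two-connected carbon.
The molecule carries 3 separate instances of a nitrile (-C#N) meeting every constraint; each maps to a distinct set of atoms, giving 3 matches.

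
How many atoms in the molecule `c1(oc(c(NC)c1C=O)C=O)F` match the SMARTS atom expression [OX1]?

2

The query [OX1] means: aliphatic oxygen with one total connection — typically a carbonyl =O or an oxide.
Check the 12 heavy atoms by environment: 1× o (aromatic, X2) → no; 4× c (aromatic, X3) → no; 2× C (X3) → no; 2× O (X1) → match; 1× N (X3) → no; 1× C (X4) → no; 1× F (X1) → no.
That gives 2 matching atoms.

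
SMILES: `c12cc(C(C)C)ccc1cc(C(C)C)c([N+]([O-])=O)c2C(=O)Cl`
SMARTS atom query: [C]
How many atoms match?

Check the 22 heavy atoms by environment: 10× c (aromatic) → no; 7× C → match; 1× N (charge +1) → no; 1× O (charge -1) → no; 2× O → no; 1× Cl → no.
That gives 7 matching atoms.

7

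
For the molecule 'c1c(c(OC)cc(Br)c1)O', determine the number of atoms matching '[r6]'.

6

The query [r6] means: r6 matches atoms in a six-membered ring.
Check the 10 heavy atoms by environment: 6× c (aromatic, in 6-ring) → match; 2× O (acyclic) → no; 1× C (acyclic) → no; 1× Br (acyclic) → no.
That gives 6 matching atoms.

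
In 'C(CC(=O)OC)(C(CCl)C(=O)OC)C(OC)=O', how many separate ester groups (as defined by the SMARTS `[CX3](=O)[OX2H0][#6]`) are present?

3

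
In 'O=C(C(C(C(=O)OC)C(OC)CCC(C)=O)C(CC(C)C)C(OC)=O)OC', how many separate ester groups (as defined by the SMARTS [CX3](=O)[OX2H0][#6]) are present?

3

[CX3](=O)[OX2H0][#6] is the SMARTS for an ester: a carbonyl carbon bonded to an oxygen that is itself bonded to carbon (no H on that O).
The molecule carries 3 separate instances of a methyl-ester group (-C(=O)OCH3) meeting every constraint; each maps to a distinct set of atoms, giving 3 matches.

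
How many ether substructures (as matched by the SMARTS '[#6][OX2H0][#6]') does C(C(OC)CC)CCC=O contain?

1

[#6][OX2H0][#6] is the SMARTS for an ether: an aliphatic oxygen bridging two carbons with no H on the oxygen.
Exactly one fragment in the molecule meets all constraints, giving 1 match.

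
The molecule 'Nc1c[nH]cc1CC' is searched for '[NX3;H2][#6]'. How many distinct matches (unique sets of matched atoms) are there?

1

[NX3;H2][#6] is the SMARTS for a primary amine: a trivalent nitrogen with two H attached to carbon.
Exactly one fragment in the molecule meets all constraints, giving 1 match.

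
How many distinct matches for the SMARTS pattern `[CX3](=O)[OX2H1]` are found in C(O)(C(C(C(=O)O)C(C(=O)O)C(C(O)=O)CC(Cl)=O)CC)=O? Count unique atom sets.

4

[CX3](=O)[OX2H1] is the SMARTS for a carboxylic acid: an sp2 carbon double-bonded to O and single-bonded to an -OH oxygen.
The molecule carries 4 separate instances of a carboxylic acid group (-C(=O)OH) meeting every constraint; each maps to a distinct set of atoms, giving 4 matches.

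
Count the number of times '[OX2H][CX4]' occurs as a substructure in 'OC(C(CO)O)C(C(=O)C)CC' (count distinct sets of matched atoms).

3

[OX2H][CX4] is the SMARTS for an aliphatic alcohol: a hydroxyl oxygen bound to an sp3 (X4) carbon.
The molecule carries 3 separate instances of a hydroxyl group (-OH) meeting every constraint; each maps to a distinct set of atoms, giving 3 matches.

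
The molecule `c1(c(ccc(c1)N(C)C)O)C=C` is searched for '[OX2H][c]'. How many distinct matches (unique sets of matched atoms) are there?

1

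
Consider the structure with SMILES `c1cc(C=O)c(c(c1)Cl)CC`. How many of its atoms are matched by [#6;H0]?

3

The query [#6;H0] means: any carbon with no attached hydrogen.
Check the 11 heavy atoms by environment: 3× c (aromatic, H0) → match; 3× c (aromatic, H1) → no; 1× C (H2) → no; 1× C (H3) → no; 1× C (H1) → no; 1× O (H0) → no; 1× Cl (H0) → no.
That gives 3 matching atoms.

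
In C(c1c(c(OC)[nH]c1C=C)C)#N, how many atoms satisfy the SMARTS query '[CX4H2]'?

The query [CX4H2] means: sp3 carbon (X4) with exactly two hydrogens.
Check the 12 heavy atoms by environment: 1× n (aromatic, H1, X3) → no; 4× c (aromatic, H0, X3) → no; 1× O (H0, X2) → no; 2× C (H3, X4) → no; 1× C (H1, X3) → no; 1× C (H2, X3) → no; 1× C (H0, X2) → no; 1× N (H0, X1) → no.
No environment satisfies the query, so 0 matching atoms.

0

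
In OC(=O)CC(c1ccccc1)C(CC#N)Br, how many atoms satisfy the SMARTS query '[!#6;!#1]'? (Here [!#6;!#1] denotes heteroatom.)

Check the 16 heavy atoms by environment: 6× C → no; 1× N → match; 6× c (aromatic) → no; 2× O → match; 1× Br → match.
Summing the matching environments: 1 + 2 + 1 = 4 matching atoms.

4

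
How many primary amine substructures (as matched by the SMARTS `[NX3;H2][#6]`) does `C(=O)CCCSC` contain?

[NX3;H2][#6] is the SMARTS for a primary amine: a trivalent nitrogen with two H attached to carbon.
No fragment in the molecule satisfies every constraint, giving 0 matches.

0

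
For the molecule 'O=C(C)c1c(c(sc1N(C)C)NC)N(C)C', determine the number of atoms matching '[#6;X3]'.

Check the 16 heavy atoms by environment: 1× s (aromatic, X2) → no; 4× c (aromatic, X3) → match; 1× C (X3) → match; 1× O (X1) → no; 6× C (X4) → no; 3× N (X3) → no.
Summing the matching environments: 4 + 1 = 5 matching atoms.

5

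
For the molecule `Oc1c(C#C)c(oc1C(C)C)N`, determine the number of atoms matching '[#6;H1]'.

Check the 12 heavy atoms by environment: 1× o (aromatic, H0) → no; 4× c (aromatic, H0) → no; 1× C (H0) → no; 2× C (H1) → match; 1× N (H2) → no; 2× C (H3) → no; 1× O (H1) → no.
That gives 2 matching atoms.

2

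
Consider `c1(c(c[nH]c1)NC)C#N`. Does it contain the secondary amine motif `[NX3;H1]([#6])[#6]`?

Yes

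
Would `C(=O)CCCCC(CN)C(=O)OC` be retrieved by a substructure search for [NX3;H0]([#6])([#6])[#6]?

No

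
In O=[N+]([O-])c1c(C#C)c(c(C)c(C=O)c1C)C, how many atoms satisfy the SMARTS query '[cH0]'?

6

The query [cH0] means: aromatic carbon with no attached hydrogen (substituted or ring-fusion).
Check the 16 heavy atoms by environment: 6× c (aromatic, H0) → match; 1× C (H0) → no; 2× C (H1) → no; 3× C (H3) → no; 1× N (charge +1, H0) → no; 1× O (charge -1, H0) → no; 2× O (H0) → no.
That gives 6 matching atoms.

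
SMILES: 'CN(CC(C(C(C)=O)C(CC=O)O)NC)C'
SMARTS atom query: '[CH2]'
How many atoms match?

The query [CH2] means: aliphatic carbon with exactly two hydrogens.
Check the 16 heavy atoms by environment: 2× C (H2) → match; 4× C (H1) → no; 1× N (H0) → no; 4× C (H3) → no; 1× N (H1) → no; 1× O (H1) → no; 2× O (H0) → no; 1× C (H0) → no.
That gives 2 matching atoms.

2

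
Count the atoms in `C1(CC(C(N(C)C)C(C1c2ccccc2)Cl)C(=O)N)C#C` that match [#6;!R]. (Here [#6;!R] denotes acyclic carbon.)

5

The query [#6;!R] means: carbon not in any ring.
Check the 21 heavy atoms by environment: 6× C (in 6-ring) → no; 2× N (acyclic) → no; 5× C (acyclic) → match; 6× c (aromatic, in 6-ring) → no; 1× O (acyclic) → no; 1× Cl (acyclic) → no.
That gives 5 matching atoms.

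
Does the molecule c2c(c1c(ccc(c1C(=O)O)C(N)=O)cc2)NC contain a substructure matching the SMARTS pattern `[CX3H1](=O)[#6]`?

No

The pattern [CX3H1](=O)[#6] describes an sp2 carbon with one H, double-bonded to O and single-bonded to carbon — an aldehyde.
The closest candidate here is a carboxylic acid group (-C(=O)OH), but the carbonyl carbon has H0 and is bonded to O, not H1. No other fragment satisfies the full query, so there is no match.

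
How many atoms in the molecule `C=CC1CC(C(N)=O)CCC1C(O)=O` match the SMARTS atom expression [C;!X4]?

4

The query [C;!X4] means: aliphatic carbon that does not have four total connections.
Check the 14 heavy atoms by environment: 6× C (X4) → no; 4× C (X3) → match; 2× O (X1) → no; 1× O (X2) → no; 1× N (X3) → no.
That gives 4 matching atoms.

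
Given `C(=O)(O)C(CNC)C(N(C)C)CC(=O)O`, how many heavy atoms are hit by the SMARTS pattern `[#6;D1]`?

The query [#6;D1] means: carbon bonded to exactly one heavy atom.
Check the 15 heavy atoms by environment: 2× C (D2) → no; 4× C (D3) → no; 4× O (D1) → no; 1× N (D2) → no; 3× C (D1) → match; 1× N (D3) → no.
That gives 3 matching atoms.

3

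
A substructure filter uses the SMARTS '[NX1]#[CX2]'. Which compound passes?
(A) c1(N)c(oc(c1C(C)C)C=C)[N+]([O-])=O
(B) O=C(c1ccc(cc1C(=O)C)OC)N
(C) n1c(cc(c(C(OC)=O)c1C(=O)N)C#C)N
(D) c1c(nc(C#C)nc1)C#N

D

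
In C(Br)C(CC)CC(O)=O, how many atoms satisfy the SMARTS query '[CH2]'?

3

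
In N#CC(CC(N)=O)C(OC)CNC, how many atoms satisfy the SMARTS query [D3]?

3

The query [D3] means: atom with exactly three heavy-atom neighbours.
Check the 13 heavy atoms by environment: 3× C (D2) → no; 3× C (D3) → match; 1× O (D1) → no; 2× N (D1) → no; 1× N (D2) → no; 2× C (D1) → no; 1× O (D2) → no.
That gives 3 matching atoms.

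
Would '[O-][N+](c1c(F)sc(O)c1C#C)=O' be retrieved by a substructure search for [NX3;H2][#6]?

The pattern [NX3;H2][#6] describes a trivalent nitrogen with two H attached to carbon — a primary amine.
The closest candidate here is a nitro group (-[N+](=O)[O-]), but the nitrogen is [N+] with no H, not NX3H2. No other fragment satisfies the full query, so there is no match.

No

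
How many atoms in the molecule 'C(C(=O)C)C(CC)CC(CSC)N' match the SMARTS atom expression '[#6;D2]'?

4

The query [#6;D2] means: any carbon bonded to exactly two heavy atoms.
Check the 13 heavy atoms by environment: 4× C (D2) → match; 3× C (D3) → no; 1× O (D1) → no; 3× C (D1) → no; 1× S (D2) → no; 1× N (D1) → no.
That gives 4 matching atoms.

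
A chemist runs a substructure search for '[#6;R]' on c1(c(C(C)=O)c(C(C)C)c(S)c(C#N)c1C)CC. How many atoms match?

6

The query [#6;R] means: carbon that is part of a ring.
Check the 18 heavy atoms by environment: 6× c (aromatic, in 6-ring) → match; 1× S (acyclic) → no; 9× C (acyclic) → no; 1× O (acyclic) → no; 1× N (acyclic) → no.
That gives 6 matching atoms.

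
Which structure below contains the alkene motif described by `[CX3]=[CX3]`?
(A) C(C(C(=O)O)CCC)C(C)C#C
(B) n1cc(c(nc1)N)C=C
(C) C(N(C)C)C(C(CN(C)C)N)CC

[CX3]=[CX3] describes a non-aromatic C=C double bond between two sp2 carbons (an alkene).
(A) has an ethynyl group (-C#CH) but the C-C bond is a triple bond, not a double bond.
(B) contains a vinyl group (-CH=CH2), which satisfies every atom and bond constraint.
(C) has an ethyl group (-CH2CH3) but its C-C bond is a single bond between CX4 carbons, not CX3=CX3.
So the answer is (B).

B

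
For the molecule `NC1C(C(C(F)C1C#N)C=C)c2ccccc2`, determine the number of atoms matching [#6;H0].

2

The query [#6;H0] means: any carbon with no attached hydrogen.
Check the 17 heavy atoms by environment: 6× C (H1) → no; 1× C (H2) → no; 1× N (H2) → no; 1× F (H0) → no; 1× C (H0) → match; 1× N (H0) → no; 1× c (aromatic, H0) → match; 5× c (aromatic, H1) → no.
Summing the matching environments: 1 + 1 = 2 matching atoms.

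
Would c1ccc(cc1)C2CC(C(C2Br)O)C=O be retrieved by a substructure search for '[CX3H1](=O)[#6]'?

Yes

The pattern [CX3H1](=O)[#6] describes an sp2 carbon with one H, double-bonded to O and single-bonded to carbon — an aldehyde.
The molecule carries an aldehyde (-CHO), whose atoms satisfy every constraint of the query, so the pattern matches.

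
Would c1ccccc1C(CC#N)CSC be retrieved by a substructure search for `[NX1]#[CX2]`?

Yes

The pattern [NX1]#[CX2] describes a nitrogen triple-bonded to a two-connected carbon — a nitrile.
The molecule carries a nitrile (-C#N), whose atoms satisfy every constraint of the query, so the pattern matches.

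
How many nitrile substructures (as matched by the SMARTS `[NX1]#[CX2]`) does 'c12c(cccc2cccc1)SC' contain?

0

[NX1]#[CX2] is the SMARTS for a nitrile: a nitrogen triple-bonded to a two-connected carbon.
No fragment in the molecule satisfies every constraint, giving 0 matches.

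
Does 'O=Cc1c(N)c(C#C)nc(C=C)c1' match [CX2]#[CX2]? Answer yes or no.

The pattern [CX2]#[CX2] describes a carbon-carbon triple bond — an alkyne.
The molecule carries an ethynyl group (-C#CH), whose atoms satisfy every constraint of the query, so the pattern matches.

Yes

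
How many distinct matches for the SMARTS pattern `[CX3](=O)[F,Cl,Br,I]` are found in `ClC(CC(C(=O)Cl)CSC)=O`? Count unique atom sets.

[CX3](=O)[F,Cl,Br,I] is the SMARTS for an acyl halide: a carbonyl carbon bonded to a halogen.
The molecule carries 2 separate instances of an acyl chloride (-C(=O)Cl) meeting every constraint; each maps to a distinct set of atoms, giving 2 matches.

2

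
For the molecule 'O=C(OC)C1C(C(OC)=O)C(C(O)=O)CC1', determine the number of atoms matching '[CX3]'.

3

The query [CX3] means: C with X3: aliphatic carbon with exactly 3 total connections.
Check the 16 heavy atoms by environment: 7× C (X4) → no; 3× C (X3) → match; 3× O (X1) → no; 3× O (X2) → no.
That gives 3 matching atoms.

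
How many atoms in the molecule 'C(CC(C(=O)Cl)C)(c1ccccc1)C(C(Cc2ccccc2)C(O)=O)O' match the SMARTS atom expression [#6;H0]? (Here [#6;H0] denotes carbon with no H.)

Check the 26 heavy atoms by environment: 1× C (H3) → no; 4× C (H1) → no; 2× C (H2) → no; 2× O (H1) → no; 2× c (aromatic, H0) → match; 10× c (aromatic, H1) → no; 2× C (H0) → match; 2× O (H0) → no; 1× Cl (H0) → no.
Summing the matching environments: 2 + 2 = 4 matching atoms.

4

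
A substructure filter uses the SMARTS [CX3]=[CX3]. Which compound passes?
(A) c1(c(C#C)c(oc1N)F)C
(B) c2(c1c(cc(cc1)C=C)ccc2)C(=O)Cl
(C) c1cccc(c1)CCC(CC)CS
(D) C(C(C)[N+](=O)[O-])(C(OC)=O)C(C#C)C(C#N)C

B

[CX3]=[CX3] describes a non-aromatic C=C double bond between two sp2 carbons (an alkene).
(A) has an ethynyl group (-C#CH) but the C-C bond is a triple bond, not a double bond.
(B) contains a vinyl group (-CH=CH2), which satisfies every atom and bond constraint.
(C) has an ethyl group (-CH2CH3) but its C-C bond is a single bond between CX4 carbons, not CX3=CX3.
(D) has an ethynyl group (-C#CH) but the C-C bond is a triple bond, not a double bond.
So the answer is (B).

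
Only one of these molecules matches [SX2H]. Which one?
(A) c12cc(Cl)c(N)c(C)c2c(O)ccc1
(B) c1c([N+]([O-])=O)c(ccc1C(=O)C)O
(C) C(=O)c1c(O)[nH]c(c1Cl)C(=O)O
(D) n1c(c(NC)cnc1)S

[SX2H] describes an aliphatic sulfur with two connections, one being H (a thiol).
(A) has a hydroxyl group (-OH) but it is an -OH, not an -SH.
(B) has a hydroxyl group (-OH) but it is an -OH, not an -SH.
(C) has a hydroxyl group (-OH) but it is an -OH, not an -SH.
(D) contains a thiol (-SH), which satisfies every atom and bond constraint.
So the answer is (D).

D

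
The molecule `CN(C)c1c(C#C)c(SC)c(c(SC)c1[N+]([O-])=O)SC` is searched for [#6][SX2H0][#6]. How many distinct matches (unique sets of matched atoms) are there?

3

[#6][SX2H0][#6] is the SMARTS for a thioether: an aliphatic sulfur bridging two carbons with no H on the sulfur.
The molecule carries 3 separate instances of a methylthio ether (-SCH3) meeting every constraint; each maps to a distinct set of atoms, giving 3 matches.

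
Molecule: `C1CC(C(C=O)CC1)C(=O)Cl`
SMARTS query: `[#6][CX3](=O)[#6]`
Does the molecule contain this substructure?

No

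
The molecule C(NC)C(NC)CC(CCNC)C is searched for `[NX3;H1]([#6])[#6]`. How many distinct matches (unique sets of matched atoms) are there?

[NX3;H1]([#6])[#6] is the SMARTS for a secondary amine: a trivalent nitrogen with one H, bonded to two carbons.
The molecule carries 3 separate instances of an N-methylamino group (-NHCH3) meeting every constraint; each maps to a distinct set of atoms, giving 3 matches.

3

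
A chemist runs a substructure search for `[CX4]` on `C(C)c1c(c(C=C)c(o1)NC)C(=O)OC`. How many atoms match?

4

The query [CX4] means: C with X4: aliphatic carbon with exactly 4 total connections (bonds + H).
Check the 15 heavy atoms by environment: 1× o (aromatic, X2) → no; 4× c (aromatic, X3) → no; 4× C (X4) → match; 1× N (X3) → no; 3× C (X3) → no; 1× O (X1) → no; 1× O (X2) → no.
That gives 4 matching atoms.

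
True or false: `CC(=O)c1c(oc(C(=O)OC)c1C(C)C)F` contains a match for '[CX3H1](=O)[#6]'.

The pattern [CX3H1](=O)[#6] describes an sp2 carbon with one H, double-bonded to O and single-bonded to carbon — an aldehyde.
The closest candidate here is a methyl-ester group (-C(=O)OCH3), but the carbonyl carbon has H0, not H1. No other fragment satisfies the full query, so there is no match.

False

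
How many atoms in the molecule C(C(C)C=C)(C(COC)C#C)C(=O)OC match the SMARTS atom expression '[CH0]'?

The query [CH0] means: aliphatic carbon with no attached hydrogen.
Check the 15 heavy atoms by environment: 3× C (H3) → no; 5× C (H1) → no; 2× C (H2) → no; 2× C (H0) → match; 3× O (H0) → no.
That gives 2 matching atoms.

2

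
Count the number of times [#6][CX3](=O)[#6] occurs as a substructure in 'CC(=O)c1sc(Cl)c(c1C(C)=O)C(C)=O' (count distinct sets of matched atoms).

3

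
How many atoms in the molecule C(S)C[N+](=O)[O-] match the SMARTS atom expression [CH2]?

2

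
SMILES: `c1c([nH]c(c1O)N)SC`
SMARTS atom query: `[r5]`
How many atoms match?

Check the 9 heavy atoms by environment: 1× n (aromatic, in 5-ring) → match; 4× c (aromatic, in 5-ring) → match; 1× S (acyclic) → no; 1× C (acyclic) → no; 1× O (acyclic) → no; 1× N (acyclic) → no.
Summing the matching environments: 1 + 4 = 5 matching atoms.

5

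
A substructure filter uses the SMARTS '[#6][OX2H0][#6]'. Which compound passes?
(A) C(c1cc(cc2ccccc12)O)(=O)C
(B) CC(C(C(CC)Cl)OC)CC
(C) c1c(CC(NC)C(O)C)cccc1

B

[#6][OX2H0][#6] describes an aliphatic oxygen bridging two carbons with no H on the oxygen (an ether).
(A) has a hydroxyl group (-OH) but the oxygen has H1, not H0 bridging two carbons.
(B) contains a methoxy ether (-OCH3), which satisfies every atom and bond constraint.
(C) has a hydroxyl group (-OH) but the oxygen has H1, not H0 bridging two carbons.
So the answer is (B).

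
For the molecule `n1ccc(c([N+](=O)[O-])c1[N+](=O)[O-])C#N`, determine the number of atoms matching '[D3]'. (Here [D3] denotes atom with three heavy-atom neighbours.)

5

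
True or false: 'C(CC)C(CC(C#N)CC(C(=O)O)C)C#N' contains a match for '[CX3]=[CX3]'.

The pattern [CX3]=[CX3] describes a non-aromatic C=C double bond between two sp2 carbons — an alkene.
The closest candidate here is an ethyl group (-CH2CH3), but its C-C bond is a single bond between CX4 carbons, not CX3=CX3. No other fragment satisfies the full query, so there is no match.

False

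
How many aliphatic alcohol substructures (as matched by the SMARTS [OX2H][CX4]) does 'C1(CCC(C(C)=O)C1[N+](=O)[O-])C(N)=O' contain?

0

[OX2H][CX4] is the SMARTS for an aliphatic alcohol: a hydroxyl oxygen bound to an sp3 (X4) carbon.
No fragment in the molecule satisfies every constraint, giving 0 matches.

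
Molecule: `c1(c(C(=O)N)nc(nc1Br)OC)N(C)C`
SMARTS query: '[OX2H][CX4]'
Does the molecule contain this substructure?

No

The pattern [OX2H][CX4] describes a hydroxyl oxygen bound to an sp3 (X4) carbon — an aliphatic alcohol.
The closest candidate here is a methoxy ether (-OCH3), but the oxygen has H0 (ether), not H1. No other fragment satisfies the full query, so there is no match.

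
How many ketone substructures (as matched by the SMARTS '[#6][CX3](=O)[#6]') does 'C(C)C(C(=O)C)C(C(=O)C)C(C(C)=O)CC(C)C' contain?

[#6][CX3](=O)[#6] is the SMARTS for a ketone: a carbonyl carbon (no H) flanked by two carbons.
The molecule carries 3 separate instances of an acetyl/ketone group (-C(=O)CH3) meeting every constraint; each maps to a distinct set of atoms, giving 3 matches.

3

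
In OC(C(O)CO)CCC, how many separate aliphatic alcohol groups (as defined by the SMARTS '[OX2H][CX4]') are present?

3

[OX2H][CX4] is the SMARTS for an aliphatic alcohol: a hydroxyl oxygen bound to an sp3 (X4) carbon.
The molecule carries 3 separate instances of a hydroxyl group (-OH) meeting every constraint; each maps to a distinct set of atoms, giving 3 matches.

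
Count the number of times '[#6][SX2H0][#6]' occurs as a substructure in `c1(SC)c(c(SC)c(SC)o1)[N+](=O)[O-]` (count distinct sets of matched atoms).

3

[#6][SX2H0][#6] is the SMARTS for a thioether: an aliphatic sulfur bridging two carbons with no H on the sulfur.
The molecule carries 3 separate instances of a methylthio ether (-SCH3) meeting every constraint; each maps to a distinct set of atoms, giving 3 matches.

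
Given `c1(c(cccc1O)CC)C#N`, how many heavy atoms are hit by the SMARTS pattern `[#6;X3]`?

Check the 11 heavy atoms by environment: 6× c (aromatic, X3) → match; 1× C (X2) → no; 1× N (X1) → no; 1× O (X2) → no; 2× C (X4) → no.
That gives 6 matching atoms.

6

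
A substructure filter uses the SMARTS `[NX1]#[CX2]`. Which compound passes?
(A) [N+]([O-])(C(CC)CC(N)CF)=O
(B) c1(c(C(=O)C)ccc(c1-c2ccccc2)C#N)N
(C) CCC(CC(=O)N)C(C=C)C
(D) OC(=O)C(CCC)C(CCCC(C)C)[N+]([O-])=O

B

[NX1]#[CX2] describes a nitrogen triple-bonded to a two-connected carbon (a nitrile).
(A) has a nitro group (-[N+](=O)[O-]) but there is no C#N triple bond.
(B) contains a nitrile (-C#N), which satisfies every atom and bond constraint.
(C) has a primary amide (-C(=O)NH2) but the nitrogen is NX3, not NX1.
(D) has a nitro group (-[N+](=O)[O-]) but there is no C#N triple bond.
So the answer is (B).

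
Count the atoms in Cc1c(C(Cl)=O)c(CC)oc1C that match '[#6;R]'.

4

The query [#6;R] means: carbon that is part of a ring.
Check the 12 heavy atoms by environment: 1× o (aromatic, in 5-ring) → no; 4× c (aromatic, in 5-ring) → match; 5× C (acyclic) → no; 1× O (acyclic) → no; 1× Cl (acyclic) → no.
That gives 4 matching atoms.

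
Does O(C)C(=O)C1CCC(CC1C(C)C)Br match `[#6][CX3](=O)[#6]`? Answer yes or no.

The pattern [#6][CX3](=O)[#6] describes a carbonyl carbon (no H) flanked by two carbons — a ketone.
The closest candidate here is a methyl-ester group (-C(=O)OCH3), but one neighbour of the carbonyl carbon is O, not C. No other fragment satisfies the full query, so there is no match.

No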